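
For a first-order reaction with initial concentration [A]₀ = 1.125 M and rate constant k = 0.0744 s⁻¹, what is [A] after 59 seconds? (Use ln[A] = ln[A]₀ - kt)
0.0140 M

ln[A] = ln[A]₀ - k·t = ln(1.125) - (0.0744)·(59) = 0.1178 - 4.3896 = -4.2718
[A] = e^(-4.2718) = 0.0140 M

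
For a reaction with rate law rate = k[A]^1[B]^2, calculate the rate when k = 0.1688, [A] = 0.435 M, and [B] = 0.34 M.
0.008488 M/s

rate = k·[A]^1·[B]^2 = 0.1688·(0.435)^1·(0.34)^2 = 0.1688·0.435·0.1156 = 0.008488 M/s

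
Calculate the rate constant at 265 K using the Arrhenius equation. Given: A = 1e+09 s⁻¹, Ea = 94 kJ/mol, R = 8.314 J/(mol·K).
2.96e-10 s⁻¹

k = A·exp(-Ea/(R·T)) = 1e+09·exp(-94000/(8.314·265)) = 1e+09·exp(-42.6650) = 1e+09·2.9568e-19 = 2.96e-10 s⁻¹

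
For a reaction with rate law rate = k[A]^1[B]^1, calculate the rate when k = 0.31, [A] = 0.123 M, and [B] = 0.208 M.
0.007931 M/s

rate = k·[A]^1·[B]^1 = 0.31·(0.123)^1·(0.208)^1 = 0.31·0.123·0.208 = 0.007931 M/s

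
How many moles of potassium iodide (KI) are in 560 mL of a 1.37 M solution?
Moles = Molarity × Volume (L)
Moles = 1.37 M × 0.56 L = 0.7672 mol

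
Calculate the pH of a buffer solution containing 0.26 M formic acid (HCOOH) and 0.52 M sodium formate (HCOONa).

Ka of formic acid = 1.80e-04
pH = 4.05

pKa = -log(1.80e-04) = 3.74. pH = pKa + log([A⁻]/[HA]) = 3.74 + log(0.52/0.26)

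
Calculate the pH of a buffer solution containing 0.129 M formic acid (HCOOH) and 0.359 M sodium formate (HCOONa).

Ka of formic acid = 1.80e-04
pH = 4.19

pKa = -log(1.80e-04) = 3.74. pH = pKa + log([A⁻]/[HA]) = 3.74 + log(0.359/0.129)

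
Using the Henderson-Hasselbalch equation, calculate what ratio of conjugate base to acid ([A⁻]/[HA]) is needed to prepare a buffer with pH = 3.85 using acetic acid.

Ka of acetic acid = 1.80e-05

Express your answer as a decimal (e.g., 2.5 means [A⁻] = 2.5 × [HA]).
[A⁻]/[HA] = 0.127

pKa = −log(1.80e-05) = 4.7447. pH = pKa + log([A⁻]/[HA]). 3.85 = 4.7447 + log(ratio). log(ratio) = 3.85 − 4.7447 = -0.8947. ratio = 10^(-0.8947) = 0.127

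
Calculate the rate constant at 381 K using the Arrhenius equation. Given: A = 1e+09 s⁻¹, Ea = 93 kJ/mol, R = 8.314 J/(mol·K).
1.78e-04 s⁻¹

k = A·exp(-Ea/(R·T)) = 1e+09·exp(-93000/(8.314·381)) = 1e+09·exp(-29.3595) = 1e+09·1.7756e-13 = 1.78e-04 s⁻¹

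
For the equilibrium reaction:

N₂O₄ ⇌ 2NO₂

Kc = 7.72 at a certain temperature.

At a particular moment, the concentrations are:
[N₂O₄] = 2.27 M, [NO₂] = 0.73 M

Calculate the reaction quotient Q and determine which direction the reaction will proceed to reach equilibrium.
Q = 0.235, Q < K, reaction proceeds forward (toward products)

Q = ([NO₂]^2) / ([N₂O₄])
  = ((0.73)^2) / ((2.27)) = 0.5329/2.27 = 0.2348
Since Q = 0.2348 < Kc = 7.72, the reaction proceeds forward (toward products) to reach equilibrium.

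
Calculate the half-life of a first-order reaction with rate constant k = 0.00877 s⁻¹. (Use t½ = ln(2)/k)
79.04 s

t½ = ln(2)/k = 0.6931/0.00877 = 79.04 s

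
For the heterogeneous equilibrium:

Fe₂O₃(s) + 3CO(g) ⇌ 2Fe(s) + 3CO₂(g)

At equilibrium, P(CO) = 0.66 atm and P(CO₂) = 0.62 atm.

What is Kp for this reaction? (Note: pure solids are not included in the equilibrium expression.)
K_p = 0.829

Solids (Fe₂O₃, Fe) are excluded.
Kp = P(CO₂)³/P(CO)³ = (0.62)³/(0.66)³ = 0.2383/0.2875 = 0.829.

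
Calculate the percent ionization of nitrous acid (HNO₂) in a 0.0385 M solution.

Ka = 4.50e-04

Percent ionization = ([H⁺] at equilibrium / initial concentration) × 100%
Percent ionization = 10.2%

Let x = [H⁺]. Ka = x²/(C - x) ⇒ x² + (4.50e-04)x - (4.50e-04)(0.0385) = 0. x = 3.9434e-03. Percent = (3.9434e-03/0.0385) × 100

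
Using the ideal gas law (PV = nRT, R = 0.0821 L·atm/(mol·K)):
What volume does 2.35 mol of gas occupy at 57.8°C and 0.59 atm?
T = 57.8°C + 273.15 = 330.95 K
V = nRT/P = (2.35 × 0.0821 × 330.95) / 0.59
V = 108.22 L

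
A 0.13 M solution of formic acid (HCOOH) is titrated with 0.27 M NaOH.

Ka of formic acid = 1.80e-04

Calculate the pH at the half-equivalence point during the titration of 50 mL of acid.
pH = pKa = 3.74

At the half-equivalence point, [HA] = [A⁻], so by Henderson–Hasselbalch pH = pKa + log(1) = pKa.
pKa = −log(1.80e-04) = 3.74.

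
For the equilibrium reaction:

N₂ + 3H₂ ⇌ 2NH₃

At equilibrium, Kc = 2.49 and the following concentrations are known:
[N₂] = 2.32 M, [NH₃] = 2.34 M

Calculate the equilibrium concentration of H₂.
[H₂] = 0.9823 M

Kc = ([NH₃]^2) / ([N₂] × [H₂]^3) = 2.49
[H₂]^3 = (product terms)/(Kc · other reactant terms) = 5.4756 / (2.49 · 2.32) = 0.94786
[H₂] = (0.94786)^(1/3) = 0.9823 M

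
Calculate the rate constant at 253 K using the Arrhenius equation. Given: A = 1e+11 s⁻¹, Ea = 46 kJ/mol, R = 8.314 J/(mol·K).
3.18e+01 s⁻¹

k = A·exp(-Ea/(R·T)) = 1e+11·exp(-46000/(8.314·253)) = 1e+11·exp(-21.8689) = 1e+11·3.1802e-10 = 3.18e+01 s⁻¹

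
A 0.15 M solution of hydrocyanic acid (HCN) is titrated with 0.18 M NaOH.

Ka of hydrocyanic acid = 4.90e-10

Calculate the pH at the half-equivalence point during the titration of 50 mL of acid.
pH = pKa = 9.31

At the half-equivalence point, [HA] = [A⁻], so by Henderson–Hasselbalch pH = pKa + log(1) = pKa.
pKa = −log(4.90e-10) = 9.31.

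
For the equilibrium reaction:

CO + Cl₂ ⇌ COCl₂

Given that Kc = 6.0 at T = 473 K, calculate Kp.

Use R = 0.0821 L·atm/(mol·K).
K_p = 0.1545

Δn = (moles gaseous products) − (moles gaseous reactants) = -1
T = 473 K; RT = 0.0821 × 473 = 38.8333
Kp = Kc·(RT)^Δn = 6.0 × (38.8333)^-1 = 6.0 × 0.0257511 = 0.1545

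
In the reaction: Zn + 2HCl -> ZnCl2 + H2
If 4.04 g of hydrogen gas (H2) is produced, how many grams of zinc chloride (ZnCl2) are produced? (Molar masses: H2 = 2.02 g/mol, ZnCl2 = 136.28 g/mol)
Moles of H2 = 4.04 g ÷ 2.02 g/mol = 2 mol
Mole ratio: 1 mol ZnCl2 / 1 mol H2
Moles of ZnCl2 = 2 × (1/1) = 2 mol
Mass of ZnCl2 = 2 mol × 136.28 g/mol = 272.6 g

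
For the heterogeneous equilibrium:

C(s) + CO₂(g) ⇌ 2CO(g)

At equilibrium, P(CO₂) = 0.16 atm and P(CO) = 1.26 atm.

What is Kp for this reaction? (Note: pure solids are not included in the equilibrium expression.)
K_p = 9.923

Solid C is excluded.
Kp = P(CO)²/P(CO₂) = (1.26)²/0.16 = 1.588/0.16 = 9.923.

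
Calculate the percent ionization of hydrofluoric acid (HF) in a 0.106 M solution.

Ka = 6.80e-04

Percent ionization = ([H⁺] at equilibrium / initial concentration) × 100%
Percent ionization = 7.7%

Let x = [H⁺]. Ka = x²/(C - x) ⇒ x² + (6.80e-04)x - (6.80e-04)(0.106) = 0. x = 8.1568e-03. Percent = (8.1568e-03/0.106) × 100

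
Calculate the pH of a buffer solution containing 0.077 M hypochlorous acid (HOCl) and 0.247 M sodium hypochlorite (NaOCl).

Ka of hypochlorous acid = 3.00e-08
pH = 8.03

pKa = -log(3.00e-08) = 7.52. pH = pKa + log([A⁻]/[HA]) = 7.52 + log(0.247/0.077)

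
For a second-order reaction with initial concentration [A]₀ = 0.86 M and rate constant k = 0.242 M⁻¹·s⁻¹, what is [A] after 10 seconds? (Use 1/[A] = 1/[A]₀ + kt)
0.2791 M

1/[A] = 1/[A]₀ + k·t = 1/0.86 + (0.242)·(10) = 1.1628 + 2.4200 = 3.5828
[A] = 1/3.5828 = 0.2791 M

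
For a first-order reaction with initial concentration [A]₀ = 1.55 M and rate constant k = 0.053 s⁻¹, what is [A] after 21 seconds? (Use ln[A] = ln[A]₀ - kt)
0.5093 M

ln[A] = ln[A]₀ - k·t = ln(1.55) - (0.053)·(21) = 0.4383 - 1.1130 = -0.6747
[A] = e^(-0.6747) = 0.5093 M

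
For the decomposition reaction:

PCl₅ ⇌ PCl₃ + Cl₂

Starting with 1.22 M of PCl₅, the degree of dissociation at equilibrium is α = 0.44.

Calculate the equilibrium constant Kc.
K_c = 0.4218

x = α·[A]₀ = 0.44 × 1.22 = 0.5368 M dissociated.
At eq: [PCl₅] = 1.22 − 0.5368 = 0.6832 M; [PCl₃] = [Cl₂] = x = 0.5368 M.
Kc = [PCl₃][Cl₂]/[PCl₅] = (0.5368)²/0.6832 = 0.4218.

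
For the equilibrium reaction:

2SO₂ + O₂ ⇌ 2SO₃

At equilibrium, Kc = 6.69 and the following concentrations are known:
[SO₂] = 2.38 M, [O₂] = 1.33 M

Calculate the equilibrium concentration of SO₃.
[SO₃] = 7.0993 M

Kc = ([SO₃]^2) / ([SO₂]^2 × [O₂]) = 6.69
[SO₃]^2 = Kc · (reactant terms)/(other product terms) = 6.69 · 7.5337 / 1 = 50.4
[SO₃] = (50.4)^(1/2) = 7.0993 M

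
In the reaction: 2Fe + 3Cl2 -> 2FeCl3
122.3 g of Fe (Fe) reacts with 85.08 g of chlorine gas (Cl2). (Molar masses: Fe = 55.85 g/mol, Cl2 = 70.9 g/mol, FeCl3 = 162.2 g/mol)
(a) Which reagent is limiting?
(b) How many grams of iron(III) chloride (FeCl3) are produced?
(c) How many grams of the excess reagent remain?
(a) Cl2, (b) 129.8 g, (c) 77.62 g

Moles of Fe = 122.3 g ÷ 55.85 g/mol = 2.18979 mol
Moles of Cl2 = 85.08 g ÷ 70.9 g/mol = 1.2 mol
Moles ÷ coefficient: Fe: 2.18979/2 = 1.095, Cl2: 1.2/3 = 0.4
(a) Cl2 has the smaller value, so Cl2 is the limiting reagent.
(b) Moles of FeCl3 = 1.2 mol Cl2 × (2/3) = 0.8 mol; mass = 0.8 mol × 162.2 g/mol = 129.8 g
(c) Fe consumed = 1.2 × (2/3) = 0.8 mol; remaining = 2.18979 − 0.8 = 1.38979 mol; mass = 1.38979 mol × 55.85 g/mol = 77.62 g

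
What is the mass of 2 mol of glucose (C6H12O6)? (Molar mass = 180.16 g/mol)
Mass = 2 mol × 180.16 g/mol = 360.3 g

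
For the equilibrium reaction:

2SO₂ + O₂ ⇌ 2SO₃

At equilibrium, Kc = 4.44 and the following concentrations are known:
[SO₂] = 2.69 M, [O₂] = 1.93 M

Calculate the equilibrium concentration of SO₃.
[SO₃] = 7.8745 M

Kc = ([SO₃]^2) / ([SO₂]^2 × [O₂]) = 4.44
[SO₃]^2 = Kc · (reactant terms)/(other product terms) = 4.44 · 13.966 / 1 = 62.008
[SO₃] = (62.008)^(1/2) = 7.8745 M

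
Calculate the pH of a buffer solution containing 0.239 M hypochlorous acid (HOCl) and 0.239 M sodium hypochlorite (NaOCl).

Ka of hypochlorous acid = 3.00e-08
pH = 7.52

pKa = -log(3.00e-08) = 7.52. pH = pKa + log([A⁻]/[HA]) = 7.52 + log(0.239/0.239)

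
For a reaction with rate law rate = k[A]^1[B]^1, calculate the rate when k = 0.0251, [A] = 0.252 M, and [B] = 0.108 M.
0.0006831 M/s

rate = k·[A]^1·[B]^1 = 0.0251·(0.252)^1·(0.108)^1 = 0.0251·0.252·0.108 = 0.0006831 M/s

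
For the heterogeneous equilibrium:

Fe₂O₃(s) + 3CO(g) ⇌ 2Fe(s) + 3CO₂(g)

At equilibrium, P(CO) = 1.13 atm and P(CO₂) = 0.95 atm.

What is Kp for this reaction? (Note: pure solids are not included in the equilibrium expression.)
K_p = 0.594

Solids (Fe₂O₃, Fe) are excluded.
Kp = P(CO₂)³/P(CO)³ = (0.95)³/(1.13)³ = 0.8574/1.443 = 0.594.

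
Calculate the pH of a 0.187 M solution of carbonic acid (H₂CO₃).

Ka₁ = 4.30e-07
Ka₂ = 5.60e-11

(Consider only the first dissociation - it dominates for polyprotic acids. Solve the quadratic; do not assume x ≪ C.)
pH = 3.55

x² + Ka₁·x − Ka₁·C = 0 with Ka₁ = 4.30e-07, C = 0.187.
x = (−Ka₁ + √(Ka₁² + 4·Ka₁·C))/2 = 2.8335e-04 M, so pH = 3.55.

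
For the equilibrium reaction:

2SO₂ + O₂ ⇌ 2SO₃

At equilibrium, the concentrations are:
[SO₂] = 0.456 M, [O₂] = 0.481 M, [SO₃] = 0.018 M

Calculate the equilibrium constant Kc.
K_c = 3.24e-03

Kc = ([SO₃]^2) / ([SO₂]^2 × [O₂])
   = ((0.018)^2) / ((0.456)^2·(0.481))
   = 0.000324 / 0.10002 = 3.24e-03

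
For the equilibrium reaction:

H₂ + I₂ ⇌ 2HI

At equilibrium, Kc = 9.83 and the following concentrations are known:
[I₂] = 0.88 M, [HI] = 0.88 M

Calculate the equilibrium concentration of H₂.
[H₂] = 0.0895 M

Kc = ([HI]^2) / ([H₂] × [I₂]) = 9.83
[H₂]^1 = (product terms)/(Kc · other reactant terms) = 0.7744 / (9.83 · 0.88) = 0.089522
[H₂] = 0.0895 M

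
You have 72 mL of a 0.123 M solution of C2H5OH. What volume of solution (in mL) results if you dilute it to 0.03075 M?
Using M₁V₁ = M₂V₂:
0.123 × 72 = 0.03075 × V₂
V₂ = (0.123 × 72) / 0.03075 = 288 mL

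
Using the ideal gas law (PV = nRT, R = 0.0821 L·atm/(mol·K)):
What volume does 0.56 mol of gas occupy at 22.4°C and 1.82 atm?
T = 22.4°C + 273.15 = 295.55 K
V = nRT/P = (0.56 × 0.0821 × 295.55) / 1.82
V = 7.47 L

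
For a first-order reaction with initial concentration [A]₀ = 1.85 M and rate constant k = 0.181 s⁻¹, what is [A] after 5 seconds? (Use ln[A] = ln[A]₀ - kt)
0.7484 M

ln[A] = ln[A]₀ - k·t = ln(1.85) - (0.181)·(5) = 0.6152 - 0.9050 = -0.2898
[A] = e^(-0.2898) = 0.7484 M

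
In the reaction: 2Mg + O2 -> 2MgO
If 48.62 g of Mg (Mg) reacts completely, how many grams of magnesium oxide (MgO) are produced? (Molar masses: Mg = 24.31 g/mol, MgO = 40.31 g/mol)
Moles of Mg = 48.62 g ÷ 24.31 g/mol = 2 mol
Mole ratio: 2 mol MgO / 2 mol Mg
Moles of MgO = 2 × (2/2) = 2 mol
Mass of MgO = 2 mol × 40.31 g/mol = 80.62 g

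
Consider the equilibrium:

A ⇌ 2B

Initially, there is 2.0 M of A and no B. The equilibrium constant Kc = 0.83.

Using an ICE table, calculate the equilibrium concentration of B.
[B] = 1.098 M

ICE: [A] = 2.0 − x, [B] = 2x.
Kc = (2x)²/(2.0 − x) = 0.83 ⇒ 4x² + 0.83x − 1.66 = 0.
x = (−0.83 + √(0.83² + 4·4·1.66))/(2·4) = (−0.83 + √27.249)/8 = 0.54876.
[B] = 2x = 1.098 M.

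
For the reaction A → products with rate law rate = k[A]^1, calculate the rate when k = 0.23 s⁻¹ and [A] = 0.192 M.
0.04416 M/s

rate = k·[A]^1 = 0.23·(0.192)^1 = 0.23·0.192 = 0.04416 M/s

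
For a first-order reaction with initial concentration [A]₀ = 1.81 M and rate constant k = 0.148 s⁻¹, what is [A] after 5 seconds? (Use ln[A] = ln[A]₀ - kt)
0.8636 M

ln[A] = ln[A]₀ - k·t = ln(1.81) - (0.148)·(5) = 0.5933 - 0.7400 = -0.1467
[A] = e^(-0.1467) = 0.8636 M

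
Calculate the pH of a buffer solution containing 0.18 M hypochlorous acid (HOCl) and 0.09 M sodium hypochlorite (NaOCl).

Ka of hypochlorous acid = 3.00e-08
pH = 7.22

pKa = -log(3.00e-08) = 7.52. pH = pKa + log([A⁻]/[HA]) = 7.52 + log(0.09/0.18)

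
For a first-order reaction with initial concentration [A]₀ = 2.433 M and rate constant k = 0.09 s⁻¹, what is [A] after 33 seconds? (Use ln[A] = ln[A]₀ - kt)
0.1248 M

ln[A] = ln[A]₀ - k·t = ln(2.433) - (0.09)·(33) = 0.8891 - 2.9700 = -2.0809
[A] = e^(-2.0809) = 0.1248 M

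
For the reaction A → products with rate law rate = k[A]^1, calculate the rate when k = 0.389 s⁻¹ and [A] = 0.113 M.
0.04396 M/s

rate = k·[A]^1 = 0.389·(0.113)^1 = 0.389·0.113 = 0.04396 M/s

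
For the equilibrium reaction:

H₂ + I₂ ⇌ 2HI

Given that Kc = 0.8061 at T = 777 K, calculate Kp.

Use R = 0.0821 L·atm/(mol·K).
K_p = 0.8061

Δn = (moles gaseous products) − (moles gaseous reactants) = 0
T = 777 K; RT = 0.0821 × 777 = 63.7917
Kp = Kc·(RT)^Δn = 0.8061 × (63.7917)^0 = 0.8061 × 1 = 0.8061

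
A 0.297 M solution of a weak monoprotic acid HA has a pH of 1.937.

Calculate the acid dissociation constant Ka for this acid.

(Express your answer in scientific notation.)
K_a = 4.68e-04

[H⁺] = 10^(−pH) = 10^(−1.937) = 1.156e-02 M. For HA ⇌ H⁺ + A⁻, Ka = x²/(C − x) = (1.156e-02)²/(0.297 − 1.156e-02) = 4.68e-04.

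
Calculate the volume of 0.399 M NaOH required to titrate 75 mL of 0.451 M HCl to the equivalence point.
V_{base} = 84.8 mL

At equivalence: moles acid = moles base.
moles HCl = 0.451 M × 0.075 L = 0.033825 mol
V_NaOH = 0.033825 mol ÷ 0.399 M = 0.08477 L = 84.8 mL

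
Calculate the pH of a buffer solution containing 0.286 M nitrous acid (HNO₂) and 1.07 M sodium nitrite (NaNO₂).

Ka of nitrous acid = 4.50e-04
pH = 3.92

pKa = -log(4.50e-04) = 3.35. pH = pKa + log([A⁻]/[HA]) = 3.35 + log(1.07/0.286)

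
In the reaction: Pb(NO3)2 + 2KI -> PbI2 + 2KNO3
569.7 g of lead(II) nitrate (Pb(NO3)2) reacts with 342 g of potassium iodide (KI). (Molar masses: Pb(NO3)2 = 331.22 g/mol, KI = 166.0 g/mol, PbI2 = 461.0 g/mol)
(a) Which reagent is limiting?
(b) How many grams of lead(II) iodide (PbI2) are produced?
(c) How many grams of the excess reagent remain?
(a) KI, (b) 474.9 g, (c) 228.5 g

Moles of Pb(NO3)2 = 569.7 g ÷ 331.22 g/mol = 1.72 mol
Moles of KI = 342 g ÷ 166.0 g/mol = 2.06024 mol
Moles ÷ coefficient: Pb(NO3)2: 1.72/1 = 1.72, KI: 2.06024/2 = 1.03
(a) KI has the smaller value, so KI is the limiting reagent.
(b) Moles of PbI2 = 2.06024 mol KI × (1/2) = 1.03012 mol; mass = 1.03012 mol × 461.0 g/mol = 474.9 g
(c) Pb(NO3)2 consumed = 2.06024 × (1/2) = 1.03012 mol; remaining = 1.72 − 1.03012 = 0.689884 mol; mass = 0.689884 mol × 331.22 g/mol = 228.5 g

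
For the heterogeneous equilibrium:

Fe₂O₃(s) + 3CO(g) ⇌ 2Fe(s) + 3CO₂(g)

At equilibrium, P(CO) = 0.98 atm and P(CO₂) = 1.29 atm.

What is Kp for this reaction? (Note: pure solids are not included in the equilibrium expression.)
K_p = 2.281

Solids (Fe₂O₃, Fe) are excluded.
Kp = P(CO₂)³/P(CO)³ = (1.29)³/(0.98)³ = 2.147/0.9412 = 2.281.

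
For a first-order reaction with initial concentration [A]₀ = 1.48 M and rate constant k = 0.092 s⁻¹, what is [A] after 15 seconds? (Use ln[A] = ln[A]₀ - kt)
0.3723 M

ln[A] = ln[A]₀ - k·t = ln(1.48) - (0.092)·(15) = 0.3920 - 1.3800 = -0.9880
[A] = e^(-0.9880) = 0.3723 M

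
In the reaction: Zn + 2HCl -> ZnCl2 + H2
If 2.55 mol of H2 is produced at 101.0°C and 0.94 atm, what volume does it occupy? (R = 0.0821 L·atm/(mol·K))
T = 101.0°C + 273.15 = 374.15 K
V = nRT/P = (2.55 × 0.0821 × 374.15) / 0.94
V = 83.33 L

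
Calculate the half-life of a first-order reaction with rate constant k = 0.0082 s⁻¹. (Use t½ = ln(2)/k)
84.53 s

t½ = ln(2)/k = 0.6931/0.0082 = 84.53 s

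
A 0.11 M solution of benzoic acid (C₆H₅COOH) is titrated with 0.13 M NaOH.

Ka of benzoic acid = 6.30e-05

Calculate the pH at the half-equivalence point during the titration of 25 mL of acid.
pH = pKa = 4.20

At the half-equivalence point, [HA] = [A⁻], so by Henderson–Hasselbalch pH = pKa + log(1) = pKa.
pKa = −log(6.30e-05) = 4.20.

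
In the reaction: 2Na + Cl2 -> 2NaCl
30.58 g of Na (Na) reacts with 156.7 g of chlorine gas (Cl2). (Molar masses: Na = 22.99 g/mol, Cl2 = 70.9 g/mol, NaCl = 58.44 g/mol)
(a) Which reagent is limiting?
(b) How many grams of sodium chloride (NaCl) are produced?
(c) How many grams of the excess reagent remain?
(a) Na, (b) 77.73 g, (c) 109.5 g

Moles of Na = 30.58 g ÷ 22.99 g/mol = 1.33014 mol
Moles of Cl2 = 156.7 g ÷ 70.9 g/mol = 2.21016 mol
Moles ÷ coefficient: Na: 1.33014/2 = 0.6651, Cl2: 2.21016/1 = 2.21
(a) Na has the smaller value, so Na is the limiting reagent.
(b) Moles of NaCl = 1.33014 mol Na × (2/2) = 1.33014 mol; mass = 1.33014 mol × 58.44 g/mol = 77.73 g
(c) Cl2 consumed = 1.33014 × (1/2) = 0.665072 mol; remaining = 2.21016 − 0.665072 = 1.54508 mol; mass = 1.54508 mol × 70.9 g/mol = 109.5 g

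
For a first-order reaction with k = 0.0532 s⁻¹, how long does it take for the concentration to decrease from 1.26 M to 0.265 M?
29.31 s

From ln[A] = ln[A]₀ - k·t: t = ln([A]₀/[A])/k = ln(1.26/0.265)/0.0532 = ln(4.7547)/0.0532 = 1.5591/0.0532 = 29.31 s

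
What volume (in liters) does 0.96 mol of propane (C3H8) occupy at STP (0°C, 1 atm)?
At STP, 1 mol of gas occupies 22.4 L
Volume = 0.96 mol × 22.4 L/mol = 21.50 L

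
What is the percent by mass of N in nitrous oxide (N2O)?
Mass of N in formula = 14.01 × 2 = 28.02 g/mol
Molar mass = 44.02 g/mol
% N = (28.02/44.02) × 100% = 63.65%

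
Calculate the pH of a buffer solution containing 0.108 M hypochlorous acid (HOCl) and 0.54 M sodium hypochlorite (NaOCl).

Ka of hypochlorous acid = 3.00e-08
pH = 8.22

pKa = -log(3.00e-08) = 7.52. pH = pKa + log([A⁻]/[HA]) = 7.52 + log(0.54/0.108)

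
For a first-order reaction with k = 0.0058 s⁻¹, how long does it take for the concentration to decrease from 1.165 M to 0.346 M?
209.32 s

From ln[A] = ln[A]₀ - k·t: t = ln([A]₀/[A])/k = ln(1.165/0.346)/0.0058 = ln(3.3671)/0.0058 = 1.2140/0.0058 = 209.32 s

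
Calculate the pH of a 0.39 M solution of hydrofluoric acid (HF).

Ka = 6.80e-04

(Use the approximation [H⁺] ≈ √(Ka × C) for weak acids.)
pH = 1.79

[H⁺] = √(Ka × C) = √(6.80e-04 × 0.39) = 1.6285e-02. pH = -log(1.6285e-02)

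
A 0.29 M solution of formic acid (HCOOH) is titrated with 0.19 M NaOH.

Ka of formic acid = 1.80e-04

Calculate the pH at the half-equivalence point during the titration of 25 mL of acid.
pH = pKa = 3.74

At the half-equivalence point, [HA] = [A⁻], so by Henderson–Hasselbalch pH = pKa + log(1) = pKa.
pKa = −log(1.80e-04) = 3.74.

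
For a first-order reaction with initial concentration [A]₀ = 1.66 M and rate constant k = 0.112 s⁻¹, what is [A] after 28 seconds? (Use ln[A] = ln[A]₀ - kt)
0.0721 M

ln[A] = ln[A]₀ - k·t = ln(1.66) - (0.112)·(28) = 0.5068 - 3.1360 = -2.6292
[A] = e^(-2.6292) = 0.0721 M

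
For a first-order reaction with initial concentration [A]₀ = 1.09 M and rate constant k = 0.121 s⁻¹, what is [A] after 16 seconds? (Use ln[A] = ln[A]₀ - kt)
0.1573 M

ln[A] = ln[A]₀ - k·t = ln(1.09) - (0.121)·(16) = 0.0862 - 1.9360 = -1.8498
[A] = e^(-1.8498) = 0.1573 M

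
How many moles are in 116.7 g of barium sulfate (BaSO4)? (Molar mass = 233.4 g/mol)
Moles = 116.7 g ÷ 233.4 g/mol = 0.5 mol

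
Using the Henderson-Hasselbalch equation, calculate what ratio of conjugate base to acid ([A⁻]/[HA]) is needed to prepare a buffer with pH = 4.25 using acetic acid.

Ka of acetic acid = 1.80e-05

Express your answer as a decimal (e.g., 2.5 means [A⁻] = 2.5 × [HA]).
[A⁻]/[HA] = 0.320

pKa = −log(1.80e-05) = 4.7447. pH = pKa + log([A⁻]/[HA]). 4.25 = 4.7447 + log(ratio). log(ratio) = 4.25 − 4.7447 = -0.4947. ratio = 10^(-0.4947) = 0.320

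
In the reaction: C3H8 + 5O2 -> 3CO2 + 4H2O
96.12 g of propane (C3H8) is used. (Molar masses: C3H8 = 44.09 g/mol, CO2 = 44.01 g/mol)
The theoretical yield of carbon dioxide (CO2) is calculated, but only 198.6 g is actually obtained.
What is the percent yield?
Moles of C3H8 = 96.12 g ÷ 44.09 g/mol = 2.18009 mol
Mole ratio: 3 mol CO2 / 1 mol C3H8
Moles of CO2 = 2.18009 × (3/1) = 6.54026 mol
Theoretical yield = 6.54026 mol × 44.01 g/mol = 287.84 g
Actual yield = 198.6 g
Percent yield = (198.6 / 287.84) × 100% = 69.0%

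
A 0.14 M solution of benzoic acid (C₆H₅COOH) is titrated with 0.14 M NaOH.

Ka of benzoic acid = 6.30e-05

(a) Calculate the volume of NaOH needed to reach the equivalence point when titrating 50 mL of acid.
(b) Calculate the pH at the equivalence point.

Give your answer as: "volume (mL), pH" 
V = 50.0 mL, pH = 8.52

(a) At equivalence: moles acid = moles base.
moles acid = 0.14 × 0.05 = 0.007 mol; V_NaOH = 0.007/0.14 = 0.05 L = 50.0 mL.
(b) At equivalence, all acid → conjugate base A⁻ at [A⁻] = 0.007/0.1 = 0.07 M.
Kb = Kw/Ka = 1.0e-14/6.30e-05 = 1.587e-10; [OH⁻] = √(Kb·[A⁻]) = 3.333e-06; pOH = 5.48; pH = 14 − pOH = 8.52.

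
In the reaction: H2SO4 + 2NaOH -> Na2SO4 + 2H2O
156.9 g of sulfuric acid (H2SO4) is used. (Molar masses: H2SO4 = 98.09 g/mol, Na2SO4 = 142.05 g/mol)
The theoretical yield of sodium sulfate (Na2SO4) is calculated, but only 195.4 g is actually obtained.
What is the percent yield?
Moles of H2SO4 = 156.9 g ÷ 98.09 g/mol = 1.59955 mol
Mole ratio: 1 mol Na2SO4 / 1 mol H2SO4
Moles of Na2SO4 = 1.59955 × (1/1) = 1.59955 mol
Theoretical yield = 1.59955 mol × 142.05 g/mol = 227.22 g
Actual yield = 195.4 g
Percent yield = (195.4 / 227.22) × 100% = 86.0%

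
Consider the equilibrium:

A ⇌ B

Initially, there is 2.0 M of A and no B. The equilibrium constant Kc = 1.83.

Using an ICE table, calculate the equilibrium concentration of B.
[B] = 1.293 M

ICE: [A] = 2.0 − x, [B] = x.
Kc = x/(2.0 − x) = 1.83 ⇒ x = 1.83·2.0/(1 + 1.83) = 3.66/2.83 = 1.293.
[B] = x = 1.293 M.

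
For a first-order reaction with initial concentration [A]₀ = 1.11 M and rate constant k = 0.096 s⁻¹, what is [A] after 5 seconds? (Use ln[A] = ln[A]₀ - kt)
0.6868 M

ln[A] = ln[A]₀ - k·t = ln(1.11) - (0.096)·(5) = 0.1044 - 0.4800 = -0.3756
[A] = e^(-0.3756) = 0.6868 M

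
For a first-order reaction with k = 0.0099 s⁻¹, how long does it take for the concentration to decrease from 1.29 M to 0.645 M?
70.01 s

From ln[A] = ln[A]₀ - k·t: t = ln([A]₀/[A])/k = ln(1.29/0.645)/0.0099 = ln(2.0000)/0.0099 = 0.6931/0.0099 = 70.01 s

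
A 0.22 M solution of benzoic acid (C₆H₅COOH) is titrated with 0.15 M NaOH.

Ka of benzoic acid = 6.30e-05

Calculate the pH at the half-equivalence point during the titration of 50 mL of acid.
pH = pKa = 4.20

At the half-equivalence point, [HA] = [A⁻], so by Henderson–Hasselbalch pH = pKa + log(1) = pKa.
pKa = −log(6.30e-05) = 4.20.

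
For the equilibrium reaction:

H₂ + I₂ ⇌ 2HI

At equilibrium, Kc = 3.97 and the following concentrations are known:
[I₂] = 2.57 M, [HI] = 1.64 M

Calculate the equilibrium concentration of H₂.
[H₂] = 0.2636 M

Kc = ([HI]^2) / ([H₂] × [I₂]) = 3.97
[H₂]^1 = (product terms)/(Kc · other reactant terms) = 2.6896 / (3.97 · 2.57) = 0.26361
[H₂] = 0.2636 M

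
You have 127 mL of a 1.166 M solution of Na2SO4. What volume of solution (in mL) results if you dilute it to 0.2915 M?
Using M₁V₁ = M₂V₂:
1.166 × 127 = 0.2915 × V₂
V₂ = (1.166 × 127) / 0.2915 = 508 mL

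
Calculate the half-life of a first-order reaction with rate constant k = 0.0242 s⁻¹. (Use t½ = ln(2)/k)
28.64 s

t½ = ln(2)/k = 0.6931/0.0242 = 28.64 s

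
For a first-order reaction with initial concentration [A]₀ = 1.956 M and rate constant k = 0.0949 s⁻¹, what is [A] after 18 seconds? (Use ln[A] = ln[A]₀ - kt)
0.3544 M

ln[A] = ln[A]₀ - k·t = ln(1.956) - (0.0949)·(18) = 0.6709 - 1.7082 = -1.0373
[A] = e^(-1.0373) = 0.3544 M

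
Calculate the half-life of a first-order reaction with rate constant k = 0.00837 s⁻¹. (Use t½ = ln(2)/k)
82.81 s

t½ = ln(2)/k = 0.6931/0.00837 = 82.81 s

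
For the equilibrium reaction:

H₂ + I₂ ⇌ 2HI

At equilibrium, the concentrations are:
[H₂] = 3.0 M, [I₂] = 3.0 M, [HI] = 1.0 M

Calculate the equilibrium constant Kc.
K_c = 0.1111

Kc = ([HI]^2) / ([H₂] × [I₂])
   = ((1.0)^2) / ((3.0)·(3.0))
   = 1 / 9 = 0.1111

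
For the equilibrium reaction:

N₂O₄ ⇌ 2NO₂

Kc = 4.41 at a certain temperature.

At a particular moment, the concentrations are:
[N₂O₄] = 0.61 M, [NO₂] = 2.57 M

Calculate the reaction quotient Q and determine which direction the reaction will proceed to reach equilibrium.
Q = 10.828, Q > K, reaction proceeds reverse (toward reactants)

Q = ([NO₂]^2) / ([N₂O₄])
  = ((2.57)^2) / ((0.61)) = 6.6049/0.61 = 10.83
Since Q = 10.83 > Kc = 4.41, the reaction proceeds reverse (toward reactants) to reach equilibrium.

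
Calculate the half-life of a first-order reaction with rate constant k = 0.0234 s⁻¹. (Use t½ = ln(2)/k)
29.62 s

t½ = ln(2)/k = 0.6931/0.0234 = 29.62 s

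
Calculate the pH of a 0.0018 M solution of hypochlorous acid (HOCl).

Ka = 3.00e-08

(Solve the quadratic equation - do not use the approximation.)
pH = 5.13

x² + Ka×x - Ka×C = 0. Using quadratic formula: [H⁺] = 7.3335e-06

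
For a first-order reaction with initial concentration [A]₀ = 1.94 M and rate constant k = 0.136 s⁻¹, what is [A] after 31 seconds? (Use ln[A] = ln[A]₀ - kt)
0.0286 M

ln[A] = ln[A]₀ - k·t = ln(1.94) - (0.136)·(31) = 0.6627 - 4.2160 = -3.5533
[A] = e^(-3.5533) = 0.0286 M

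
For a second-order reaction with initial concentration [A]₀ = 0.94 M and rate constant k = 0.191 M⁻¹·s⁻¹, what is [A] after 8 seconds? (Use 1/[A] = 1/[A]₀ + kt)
0.3858 M

1/[A] = 1/[A]₀ + k·t = 1/0.94 + (0.191)·(8) = 1.0638 + 1.5280 = 2.5918
[A] = 1/2.5918 = 0.3858 M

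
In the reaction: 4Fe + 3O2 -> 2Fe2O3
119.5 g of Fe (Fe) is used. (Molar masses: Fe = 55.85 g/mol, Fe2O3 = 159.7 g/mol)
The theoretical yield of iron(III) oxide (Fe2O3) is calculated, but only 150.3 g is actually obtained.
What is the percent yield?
Moles of Fe = 119.5 g ÷ 55.85 g/mol = 2.13966 mol
Mole ratio: 2 mol Fe2O3 / 4 mol Fe
Moles of Fe2O3 = 2.13966 × (2/4) = 1.06983 mol
Theoretical yield = 1.06983 mol × 159.7 g/mol = 170.85 g
Actual yield = 150.3 g
Percent yield = (150.3 / 170.85) × 100% = 88.0%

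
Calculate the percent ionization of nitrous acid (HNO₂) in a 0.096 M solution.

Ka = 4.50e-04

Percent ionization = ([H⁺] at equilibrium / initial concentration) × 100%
Percent ionization = 6.62%

Let x = [H⁺]. Ka = x²/(C - x) ⇒ x² + (4.50e-04)x - (4.50e-04)(0.096) = 0. x = 6.3515e-03. Percent = (6.3515e-03/0.096) × 100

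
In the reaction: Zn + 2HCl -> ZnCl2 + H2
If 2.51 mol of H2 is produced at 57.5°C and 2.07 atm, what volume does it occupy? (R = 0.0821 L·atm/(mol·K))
T = 57.5°C + 273.15 = 330.65 K
V = nRT/P = (2.51 × 0.0821 × 330.65) / 2.07
V = 32.92 L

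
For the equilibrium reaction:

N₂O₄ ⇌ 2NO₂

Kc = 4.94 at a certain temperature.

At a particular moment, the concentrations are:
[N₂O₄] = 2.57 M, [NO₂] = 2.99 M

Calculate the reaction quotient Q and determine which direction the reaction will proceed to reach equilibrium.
Q = 3.479, Q < K, reaction proceeds forward (toward products)

Q = ([NO₂]^2) / ([N₂O₄])
  = ((2.99)^2) / ((2.57)) = 8.9401/2.57 = 3.479
Since Q = 3.479 < Kc = 4.94, the reaction proceeds forward (toward products) to reach equilibrium.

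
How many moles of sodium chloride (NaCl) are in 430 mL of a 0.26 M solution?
Moles = Molarity × Volume (L)
Moles = 0.26 M × 0.43 L = 0.1118 mol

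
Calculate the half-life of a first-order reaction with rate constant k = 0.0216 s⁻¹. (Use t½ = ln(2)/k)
32.09 s

t½ = ln(2)/k = 0.6931/0.0216 = 32.09 s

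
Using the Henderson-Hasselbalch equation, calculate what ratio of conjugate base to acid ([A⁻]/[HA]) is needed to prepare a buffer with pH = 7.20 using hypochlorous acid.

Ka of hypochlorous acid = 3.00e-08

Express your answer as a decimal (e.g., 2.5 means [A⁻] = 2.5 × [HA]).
[A⁻]/[HA] = 0.475

pKa = −log(3.00e-08) = 7.5229. pH = pKa + log([A⁻]/[HA]). 7.20 = 7.5229 + log(ratio). log(ratio) = 7.20 − 7.5229 = -0.3229. ratio = 10^(-0.3229) = 0.475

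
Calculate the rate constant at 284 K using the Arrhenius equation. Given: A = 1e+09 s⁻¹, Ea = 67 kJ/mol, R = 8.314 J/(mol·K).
4.75e-04 s⁻¹

k = A·exp(-Ea/(R·T)) = 1e+09·exp(-67000/(8.314·284)) = 1e+09·exp(-28.3757) = 1e+09·4.7489e-13 = 4.75e-04 s⁻¹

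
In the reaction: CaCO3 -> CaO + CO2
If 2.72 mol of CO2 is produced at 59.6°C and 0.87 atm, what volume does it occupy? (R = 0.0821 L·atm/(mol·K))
T = 59.6°C + 273.15 = 332.75 K
V = nRT/P = (2.72 × 0.0821 × 332.75) / 0.87
V = 85.41 L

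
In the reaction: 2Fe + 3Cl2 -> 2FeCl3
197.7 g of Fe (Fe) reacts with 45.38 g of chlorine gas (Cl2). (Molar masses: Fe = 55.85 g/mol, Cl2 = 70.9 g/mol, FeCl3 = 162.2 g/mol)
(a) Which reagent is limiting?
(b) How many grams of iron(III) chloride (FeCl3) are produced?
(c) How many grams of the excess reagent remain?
(a) Cl2, (b) 69.21 g, (c) 173.9 g

Moles of Fe = 197.7 g ÷ 55.85 g/mol = 3.53984 mol
Moles of Cl2 = 45.38 g ÷ 70.9 g/mol = 0.640056 mol
Moles ÷ coefficient: Fe: 3.53984/2 = 1.77, Cl2: 0.640056/3 = 0.2134
(a) Cl2 has the smaller value, so Cl2 is the limiting reagent.
(b) Moles of FeCl3 = 0.640056 mol Cl2 × (2/3) = 0.426704 mol; mass = 0.426704 mol × 162.2 g/mol = 69.21 g
(c) Fe consumed = 0.640056 × (2/3) = 0.426704 mol; remaining = 3.53984 − 0.426704 = 3.11313 mol; mass = 3.11313 mol × 55.85 g/mol = 173.9 g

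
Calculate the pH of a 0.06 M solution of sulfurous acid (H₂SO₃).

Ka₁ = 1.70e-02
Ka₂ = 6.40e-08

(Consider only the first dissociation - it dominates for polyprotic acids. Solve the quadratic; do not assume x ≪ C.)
pH = 1.61

x² + Ka₁·x − Ka₁·C = 0 with Ka₁ = 1.70e-02, C = 0.06.
x = (−Ka₁ + √(Ka₁² + 4·Ka₁·C))/2 = 2.4549e-02 M, so pH = 1.61.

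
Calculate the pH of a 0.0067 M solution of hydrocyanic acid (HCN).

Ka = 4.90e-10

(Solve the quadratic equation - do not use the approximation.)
pH = 5.74

x² + Ka×x - Ka×C = 0. Using quadratic formula: [H⁺] = 1.8117e-06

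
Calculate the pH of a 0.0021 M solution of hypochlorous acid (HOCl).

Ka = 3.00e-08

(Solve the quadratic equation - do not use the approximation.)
pH = 5.10

x² + Ka×x - Ka×C = 0. Using quadratic formula: [H⁺] = 7.9223e-06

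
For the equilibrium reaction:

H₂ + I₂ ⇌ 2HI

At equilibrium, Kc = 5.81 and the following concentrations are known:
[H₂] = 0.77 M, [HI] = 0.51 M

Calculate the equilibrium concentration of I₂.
[I₂] = 0.0581 M

Kc = ([HI]^2) / ([H₂] × [I₂]) = 5.81
[I₂]^1 = (product terms)/(Kc · other reactant terms) = 0.2601 / (5.81 · 0.77) = 0.05814
[I₂] = 0.0581 M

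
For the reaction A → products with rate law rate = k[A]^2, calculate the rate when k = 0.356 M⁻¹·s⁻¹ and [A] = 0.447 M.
0.07113 M/s

rate = k·[A]^2 = 0.356·(0.447)^2 = 0.356·0.199809 = 0.07113 M/s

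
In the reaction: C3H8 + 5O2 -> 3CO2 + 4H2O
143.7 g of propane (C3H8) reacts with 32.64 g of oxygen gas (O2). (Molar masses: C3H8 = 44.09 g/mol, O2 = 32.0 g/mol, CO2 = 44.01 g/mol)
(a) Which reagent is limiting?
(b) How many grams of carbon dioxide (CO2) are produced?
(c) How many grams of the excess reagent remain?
(a) O2, (b) 26.93 g, (c) 134.7 g

Moles of C3H8 = 143.7 g ÷ 44.09 g/mol = 3.25924 mol
Moles of O2 = 32.64 g ÷ 32.0 g/mol = 1.02 mol
Moles ÷ coefficient: C3H8: 3.25924/1 = 3.259, O2: 1.02/5 = 0.204
(a) O2 has the smaller value, so O2 is the limiting reagent.
(b) Moles of CO2 = 1.02 mol O2 × (3/5) = 0.612 mol; mass = 0.612 mol × 44.01 g/mol = 26.93 g
(c) C3H8 consumed = 1.02 × (1/5) = 0.204 mol; remaining = 3.25924 − 0.204 = 3.05524 mol; mass = 3.05524 mol × 44.09 g/mol = 134.7 g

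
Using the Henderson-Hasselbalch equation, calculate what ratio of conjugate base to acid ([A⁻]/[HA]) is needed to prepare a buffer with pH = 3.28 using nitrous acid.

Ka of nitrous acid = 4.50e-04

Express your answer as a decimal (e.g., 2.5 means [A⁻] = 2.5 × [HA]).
[A⁻]/[HA] = 0.857

pKa = −log(4.50e-04) = 3.3468. pH = pKa + log([A⁻]/[HA]). 3.28 = 3.3468 + log(ratio). log(ratio) = 3.28 − 3.3468 = -0.0668. ratio = 10^(-0.0668) = 0.857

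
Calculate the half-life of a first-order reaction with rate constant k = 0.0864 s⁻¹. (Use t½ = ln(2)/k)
8.02 s

t½ = ln(2)/k = 0.6931/0.0864 = 8.02 s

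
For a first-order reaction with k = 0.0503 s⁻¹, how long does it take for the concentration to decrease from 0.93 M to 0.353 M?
19.26 s

From ln[A] = ln[A]₀ - k·t: t = ln([A]₀/[A])/k = ln(0.93/0.353)/0.0503 = ln(2.6346)/0.0503 = 0.9687/0.0503 = 19.26 s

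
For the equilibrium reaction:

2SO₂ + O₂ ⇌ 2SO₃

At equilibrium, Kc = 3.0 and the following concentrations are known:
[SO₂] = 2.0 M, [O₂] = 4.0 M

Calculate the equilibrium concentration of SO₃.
[SO₃] = 6.9282 M

Kc = ([SO₃]^2) / ([SO₂]^2 × [O₂]) = 3.0
[SO₃]^2 = Kc · (reactant terms)/(other product terms) = 3.0 · 16 / 1 = 48
[SO₃] = (48)^(1/2) = 6.9282 M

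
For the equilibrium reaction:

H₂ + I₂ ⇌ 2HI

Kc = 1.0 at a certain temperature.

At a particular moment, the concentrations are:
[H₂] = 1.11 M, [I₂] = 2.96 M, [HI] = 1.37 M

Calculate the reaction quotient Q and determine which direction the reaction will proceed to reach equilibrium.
Q = 0.571, Q < K, reaction proceeds forward (toward products)

Q = ([HI]^2) / ([H₂] × [I₂])
  = ((1.37)^2) / ((1.11)·(2.96)) = 1.8769/3.2856 = 0.5713
Since Q = 0.5713 < Kc = 1.0, the reaction proceeds forward (toward products) to reach equilibrium.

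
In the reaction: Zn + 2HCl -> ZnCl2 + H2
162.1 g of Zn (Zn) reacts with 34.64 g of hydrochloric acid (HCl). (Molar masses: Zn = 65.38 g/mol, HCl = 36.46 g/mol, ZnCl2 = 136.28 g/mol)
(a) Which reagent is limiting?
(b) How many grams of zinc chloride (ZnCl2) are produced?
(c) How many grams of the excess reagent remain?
(a) HCl, (b) 64.74 g, (c) 131 g

Moles of Zn = 162.1 g ÷ 65.38 g/mol = 2.47935 mol
Moles of HCl = 34.64 g ÷ 36.46 g/mol = 0.950082 mol
Moles ÷ coefficient: Zn: 2.47935/1 = 2.479, HCl: 0.950082/2 = 0.475
(a) HCl has the smaller value, so HCl is the limiting reagent.
(b) Moles of ZnCl2 = 0.950082 mol HCl × (1/2) = 0.475041 mol; mass = 0.475041 mol × 136.28 g/mol = 64.74 g
(c) Zn consumed = 0.950082 × (1/2) = 0.475041 mol; remaining = 2.47935 − 0.475041 = 2.00431 mol; mass = 2.00431 mol × 65.38 g/mol = 131 g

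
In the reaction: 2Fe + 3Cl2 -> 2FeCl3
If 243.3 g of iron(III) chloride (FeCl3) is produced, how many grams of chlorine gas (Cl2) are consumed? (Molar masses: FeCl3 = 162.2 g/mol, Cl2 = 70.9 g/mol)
Moles of FeCl3 = 243.3 g ÷ 162.2 g/mol = 1.5 mol
Mole ratio: 3 mol Cl2 / 2 mol FeCl3
Moles of Cl2 = 1.5 × (3/2) = 2.25 mol
Mass of Cl2 = 2.25 mol × 70.9 g/mol = 159.5 g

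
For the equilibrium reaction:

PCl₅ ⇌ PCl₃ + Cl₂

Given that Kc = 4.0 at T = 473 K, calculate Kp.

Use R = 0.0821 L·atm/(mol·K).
K_p = 155.3332

Δn = (moles gaseous products) − (moles gaseous reactants) = 1
T = 473 K; RT = 0.0821 × 473 = 38.8333
Kp = Kc·(RT)^Δn = 4.0 × (38.8333)^1 = 4.0 × 38.8333 = 155.3332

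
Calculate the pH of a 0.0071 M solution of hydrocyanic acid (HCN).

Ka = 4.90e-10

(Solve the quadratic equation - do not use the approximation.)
pH = 5.73

x² + Ka×x - Ka×C = 0. Using quadratic formula: [H⁺] = 1.8650e-06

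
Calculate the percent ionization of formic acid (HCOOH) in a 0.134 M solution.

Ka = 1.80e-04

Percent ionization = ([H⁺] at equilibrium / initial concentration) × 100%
Percent ionization = 3.6%

Let x = [H⁺]. Ka = x²/(C - x) ⇒ x² + (1.80e-04)x - (1.80e-04)(0.134) = 0. x = 4.8220e-03. Percent = (4.8220e-03/0.134) × 100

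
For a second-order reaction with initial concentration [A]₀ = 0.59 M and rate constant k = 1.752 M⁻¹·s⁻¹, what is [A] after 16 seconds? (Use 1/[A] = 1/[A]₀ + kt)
0.0336 M

1/[A] = 1/[A]₀ + k·t = 1/0.59 + (1.752)·(16) = 1.6949 + 28.0320 = 29.7269
[A] = 1/29.7269 = 0.0336 M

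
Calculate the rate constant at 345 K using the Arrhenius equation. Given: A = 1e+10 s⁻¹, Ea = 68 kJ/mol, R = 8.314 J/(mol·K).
5.06e-01 s⁻¹

k = A·exp(-Ea/(R·T)) = 1e+10·exp(-68000/(8.314·345)) = 1e+10·exp(-23.7072) = 1e+10·5.0595e-11 = 5.06e-01 s⁻¹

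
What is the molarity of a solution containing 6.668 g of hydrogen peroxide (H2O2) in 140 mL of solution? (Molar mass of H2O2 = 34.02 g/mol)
Moles of H2O2 = 6.668 g ÷ 34.02 g/mol = 0.196002 mol
Volume = 140 mL = 0.14 L
Molarity = 0.196002 mol ÷ 0.14 L = 1.4 M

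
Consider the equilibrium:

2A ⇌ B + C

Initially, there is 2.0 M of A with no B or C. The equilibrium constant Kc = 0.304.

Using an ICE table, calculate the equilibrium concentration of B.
[B] = 0.524 M

ICE: [A] = 2.0 − 2x, [B] = [C] = x.
Kc = x²/(2.0 − 2x)² = 0.304 ⇒ √Kc = x/(2.0 − 2x).
x = √0.304·2.0/(1 + 2√0.304) = 0.55136·2.0/2.1027 = 0.52443.
[B] = x = 0.524 M.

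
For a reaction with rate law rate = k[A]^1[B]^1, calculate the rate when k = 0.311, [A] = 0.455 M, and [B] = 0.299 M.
0.04231 M/s

rate = k·[A]^1·[B]^1 = 0.311·(0.455)^1·(0.299)^1 = 0.311·0.455·0.299 = 0.04231 M/s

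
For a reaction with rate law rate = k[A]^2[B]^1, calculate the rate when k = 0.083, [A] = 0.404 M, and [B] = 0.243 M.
0.003292 M/s

rate = k·[A]^2·[B]^1 = 0.083·(0.404)^2·(0.243)^1 = 0.083·0.163216·0.243 = 0.003292 M/s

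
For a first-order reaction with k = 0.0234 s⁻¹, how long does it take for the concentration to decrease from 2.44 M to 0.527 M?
65.49 s

From ln[A] = ln[A]₀ - k·t: t = ln([A]₀/[A])/k = ln(2.44/0.527)/0.0234 = ln(4.6300)/0.0234 = 1.5326/0.0234 = 65.49 s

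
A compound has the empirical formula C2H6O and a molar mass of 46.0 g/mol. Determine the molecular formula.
Empirical formula mass of C2H6O = 46.07 g/mol
Multiplier = 46.0 / 46.07 ≈ 1
Molecular formula = (C2H6O) × 1 = C2H6O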